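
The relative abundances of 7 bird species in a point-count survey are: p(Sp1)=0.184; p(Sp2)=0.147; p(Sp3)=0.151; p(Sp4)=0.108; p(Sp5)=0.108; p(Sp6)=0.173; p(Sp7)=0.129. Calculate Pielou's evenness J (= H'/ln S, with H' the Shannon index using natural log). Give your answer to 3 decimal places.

H' = −Σ pᵢ ln pᵢ = −((-0.31148) + (-0.28185) + (-0.28546) + (-0.24037) + (-0.24037) + (-0.30352) + (-0.26418)) = 1.92723 (working shown to 5 dp, full precision carried).
With S = 7 species, ln S = 1.94591, so J = 1.92723/1.94591 = 0.99040, i.e. 0.990 to 3 decimal places.

0.990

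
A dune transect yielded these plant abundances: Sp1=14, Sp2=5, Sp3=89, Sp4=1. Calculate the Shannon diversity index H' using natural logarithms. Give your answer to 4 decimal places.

0.6135

Total N = 14+5+89+1 = 109, so the proportions are 0.12844, 0.045872, 0.816514, 0.009174 (working shown to 6 dp, full precision carried).
Each pᵢ ln pᵢ term: 0.12844×(-2.052291)=-0.263597, 0.045872×(-3.081910)=-0.141372, 0.816514×(-0.202712)=-0.165517, 0.009174×(-4.691348)=-0.043040.
Sum = -0.613526, so H' = 0.6135.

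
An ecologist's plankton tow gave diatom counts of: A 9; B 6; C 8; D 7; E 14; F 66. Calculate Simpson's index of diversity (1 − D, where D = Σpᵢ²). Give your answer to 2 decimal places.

0.60

Total N = 9+6+8+7+14+66 = 110, so the proportions are 0.0818, 0.0545, 0.0727, 0.0636, 0.1273, 0.6 (working shown to 4 dp, full precision carried).
D = 0.0818² + 0.0545² + 0.0727² + 0.0636² + 0.1273² + 0.6² = 0.0067 + 0.0030 + 0.0053 + 0.0040 + 0.0162 + 0.3600 = 0.3952.
So 1 − D = 0.6048, i.e. 0.60 to 2 decimal places.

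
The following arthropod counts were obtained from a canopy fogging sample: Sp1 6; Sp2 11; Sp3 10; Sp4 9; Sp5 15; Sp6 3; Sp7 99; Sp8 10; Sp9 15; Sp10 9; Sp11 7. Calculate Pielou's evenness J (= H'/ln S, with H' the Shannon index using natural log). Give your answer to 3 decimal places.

0.744

Total N = 6+11+10+9+15+3+99+10+15+9+7 = 194, so the proportions are 0.03093, 0.0567, 0.05155, 0.04639, 0.07732, 0.01546, 0.51031, 0.05155, 0.07732, 0.04639, 0.03608 (working shown to 5 dp, full precision carried).
H' = −Σ pᵢ ln pᵢ = −((-0.10751) + (-0.16273) + (-0.15285) + (-0.14245) + (-0.19792) + (-0.06447) + (-0.34330) + (-0.15285) + (-0.19792) + (-0.14245) + (-0.11986)) = 1.78433.
With S = 11 species, ln S = 2.39790, so J = 1.78433/2.39790 = 0.74412, i.e. 0.744 to 3 decimal places.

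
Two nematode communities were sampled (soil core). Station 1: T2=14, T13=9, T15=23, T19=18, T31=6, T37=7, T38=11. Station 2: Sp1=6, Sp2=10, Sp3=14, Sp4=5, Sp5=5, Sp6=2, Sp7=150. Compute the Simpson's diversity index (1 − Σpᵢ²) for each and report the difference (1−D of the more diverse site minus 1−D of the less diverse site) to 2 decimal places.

0.45

Station 1: N=88, proportions 0.1591, 0.1023, 0.2614, 0.2045, 0.0682, 0.0795, 0.125, giving 1−D = 0.8275 (working shown to 4 dp, full precision carried).
Station 2: N=192, proportions 0.0312, 0.0521, 0.0729, 0.026, 0.026, 0.0104, 0.7812, giving 1−D = 0.3792.
Difference = |0.8275 − 0.3792| = 0.4483, i.e. 0.45 to 2 decimal places.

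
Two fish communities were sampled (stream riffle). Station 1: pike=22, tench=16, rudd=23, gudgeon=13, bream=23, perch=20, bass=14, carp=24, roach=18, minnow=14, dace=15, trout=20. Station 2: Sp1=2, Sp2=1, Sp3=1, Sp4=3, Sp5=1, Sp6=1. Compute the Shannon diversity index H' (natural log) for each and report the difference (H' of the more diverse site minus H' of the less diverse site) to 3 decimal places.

Station 1: N=222, proportions 0.0991, 0.07207, 0.1036, 0.05856, 0.1036, 0.09009, 0.06306, 0.10811, 0.08108, 0.06306, 0.06757, 0.09009, giving H' = 2.46311 (working shown to 5 dp, full precision carried).
Station 2: N=9, proportions 0.22222, 0.11111, 0.11111, 0.33333, 0.11111, 0.11111, giving H' = 1.67699.
Difference = |2.46311 − 1.67699| = 0.78612, i.e. 0.786 to 3 decimal places.

0.786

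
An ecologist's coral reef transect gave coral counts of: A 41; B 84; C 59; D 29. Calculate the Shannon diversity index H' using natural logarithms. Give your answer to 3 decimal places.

1.311

Total N = 41+84+59+29 = 213, so the proportions are 0.19249, 0.39437, 0.277, 0.13615 (working shown to 5 dp, full precision carried).
Each pᵢ ln pᵢ term: 0.19249×(-1.64772)=-0.31717, 0.39437×(-0.93048)=-0.36695, 0.277×(-1.28375)=-0.35559, 0.13615×(-1.99400)=-0.27148.
Sum = -1.31119, so H' = 1.311.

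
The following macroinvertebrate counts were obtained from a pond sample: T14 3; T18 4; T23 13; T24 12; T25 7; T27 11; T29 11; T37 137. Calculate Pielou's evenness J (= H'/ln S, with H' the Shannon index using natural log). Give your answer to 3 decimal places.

Total N = 3+4+13+12+7+11+11+137 = 198, so the proportions are 0.01515, 0.0202, 0.06566, 0.06061, 0.03535, 0.05556, 0.05556, 0.69192 (working shown to 5 dp, full precision carried).
H' = −Σ pᵢ ln pᵢ = −((-0.06348) + (-0.07883) + (-0.17880) + (-0.16990) + (-0.11816) + (-0.16058) + (-0.16058) + (-0.25482)) = 1.18515.
With S = 8 species, ln S = 2.07944, so J = 1.18515/2.07944 = 0.56994, i.e. 0.570 to 3 decimal places.

0.570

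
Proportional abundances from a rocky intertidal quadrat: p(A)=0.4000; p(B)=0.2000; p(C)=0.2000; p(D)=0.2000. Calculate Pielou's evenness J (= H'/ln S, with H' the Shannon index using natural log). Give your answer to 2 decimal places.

H' = −Σ pᵢ ln pᵢ = −((-0.3665) + (-0.3219) + (-0.3219) + (-0.3219)) = 1.3322 (working shown to 4 dp, full precision carried).
With S = 4 species, ln S = 1.3863, so J = 1.3322/1.3863 = 0.9610, i.e. 0.96 to 2 decimal places.

0.96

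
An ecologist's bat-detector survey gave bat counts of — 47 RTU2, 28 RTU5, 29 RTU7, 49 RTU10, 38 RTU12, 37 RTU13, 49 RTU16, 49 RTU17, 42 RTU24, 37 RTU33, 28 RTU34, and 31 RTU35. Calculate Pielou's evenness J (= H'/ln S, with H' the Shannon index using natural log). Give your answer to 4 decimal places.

0.9911

Total N = 47+28+29+49+38+37+49+49+42+37+28+31 = 464, so the proportions are 0.101293, 0.060345, 0.0625, 0.105603, 0.081897, 0.079741, 0.105603, 0.105603, 0.090517, 0.079741, 0.060345, 0.06681 (working shown to 6 dp, full precision carried).
H' = −Σ pᵢ ln pᵢ = −((-0.231935) + (-0.169429) + (-0.173287) + (-0.237403) + (-0.204930) + (-0.201663) + (-0.237403) + (-0.237403) + (-0.217442) + (-0.201663) + (-0.169429) + (-0.180782)) = 2.462769.
With S = 12 species, ln S = 2.484907, so J = 2.462769/2.484907 = 0.991091, i.e. 0.9911 to 4 decimal places.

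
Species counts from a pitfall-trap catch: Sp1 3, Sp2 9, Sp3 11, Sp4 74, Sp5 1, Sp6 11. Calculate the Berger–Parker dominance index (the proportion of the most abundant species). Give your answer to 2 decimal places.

0.68

Total N = 3+9+11+74+1+11 = 109, so the proportions are 0.0275, 0.0826, 0.1009, 0.6789, 0.0092, 0.1009 (working shown to 4 dp, full precision carried).
The largest proportion is 0.6789, i.e. d = 0.68 to 2 decimal places.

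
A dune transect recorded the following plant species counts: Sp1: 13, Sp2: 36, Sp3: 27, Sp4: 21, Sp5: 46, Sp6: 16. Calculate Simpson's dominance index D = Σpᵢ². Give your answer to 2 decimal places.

0.20

Total N = 13+36+27+21+46+16 = 159, so the proportions are 0.0818, 0.2264, 0.1698, 0.1321, 0.2893, 0.1006 (working shown to 4 dp, full precision carried).
D = 0.0818² + 0.2264² + 0.1698² + 0.1321² + 0.2893² + 0.1006² = 0.0067 + 0.0513 + 0.0288 + 0.0174 + 0.0837 + 0.0101 = 0.1981.
To 2 decimal places, D = 0.20.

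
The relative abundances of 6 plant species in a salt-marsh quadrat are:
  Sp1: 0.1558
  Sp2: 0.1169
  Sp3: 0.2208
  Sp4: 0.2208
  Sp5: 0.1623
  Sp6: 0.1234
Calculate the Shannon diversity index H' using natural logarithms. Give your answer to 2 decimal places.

1.76

Each pᵢ ln pᵢ term (working shown to 4 dp, full precision carried): 0.1558×(-1.8592)=-0.2897, 0.1169×(-2.1464)=-0.2509, 0.2208×(-1.5105)=-0.3335, 0.2208×(-1.5105)=-0.3335, 0.1623×(-1.8183)=-0.2951, 0.1234×(-2.0923)=-0.2582.
Sum = -1.7609, so H' = 1.76.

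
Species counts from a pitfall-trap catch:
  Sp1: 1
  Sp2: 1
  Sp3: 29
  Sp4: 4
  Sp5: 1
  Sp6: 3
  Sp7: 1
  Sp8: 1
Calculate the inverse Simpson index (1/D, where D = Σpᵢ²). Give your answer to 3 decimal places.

Total N = 1+1+29+4+1+3+1+1 = 41, so the proportions are 0.02439, 0.02439, 0.707317, 0.097561, 0.02439, 0.073171, 0.02439, 0.02439 (working shown to 6 dp, full precision carried).
D = 0.02439² + 0.02439² + 0.707317² + 0.097561² + 0.02439² + 0.073171² + 0.02439² + 0.02439² = 0.000595 + 0.000595 + 0.500297 + 0.009518 + 0.000595 + 0.005354 + 0.000595 + 0.000595 = 0.518144.
So 1/D = 1.92997, i.e. 1.930 to 3 decimal places.

1.930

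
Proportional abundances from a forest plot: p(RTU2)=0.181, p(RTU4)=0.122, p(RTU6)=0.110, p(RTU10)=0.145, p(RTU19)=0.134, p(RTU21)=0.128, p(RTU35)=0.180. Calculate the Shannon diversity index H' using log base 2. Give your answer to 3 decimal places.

2.784

Each pᵢ log₂ pᵢ term (working shown to 5 dp, full precision carried): 0.181×(-2.46594)=-0.44633, 0.122×(-3.03505)=-0.37028, 0.11×(-3.18442)=-0.35029, 0.145×(-2.78588)=-0.40395, 0.134×(-2.89970)=-0.38856, 0.128×(-2.96578)=-0.37962, 0.18×(-2.47393)=-0.44531.
Sum = -2.78434, so H' = 2.784.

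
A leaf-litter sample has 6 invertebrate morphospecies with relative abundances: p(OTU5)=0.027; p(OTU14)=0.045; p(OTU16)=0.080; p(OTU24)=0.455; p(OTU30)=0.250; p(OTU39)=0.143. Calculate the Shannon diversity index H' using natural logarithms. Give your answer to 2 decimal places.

Each pᵢ ln pᵢ term (working shown to 4 dp, full precision carried): 0.027×(-3.6119)=-0.0975, 0.045×(-3.1011)=-0.1395, 0.08×(-2.5257)=-0.2021, 0.455×(-0.7875)=-0.3583, 0.25×(-1.3863)=-0.3466, 0.143×(-1.9449)=-0.2781.
Sum = -1.4221, so H' = 1.42.

1.42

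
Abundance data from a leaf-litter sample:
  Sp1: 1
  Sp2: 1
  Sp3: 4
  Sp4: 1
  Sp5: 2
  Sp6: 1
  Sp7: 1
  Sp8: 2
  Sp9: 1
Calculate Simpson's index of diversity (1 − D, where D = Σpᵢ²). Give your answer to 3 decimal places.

0.847

Total N = 1+1+4+1+2+1+1+2+1 = 14, so the proportions are 0.07143, 0.07143, 0.28571, 0.07143, 0.14286, 0.07143, 0.07143, 0.14286, 0.07143 (working shown to 5 dp, full precision carried).
D = 0.07143² + 0.07143² + 0.28571² + 0.07143² + 0.14286² + 0.07143² + 0.07143² + 0.14286² + 0.07143² = 0.00510 + 0.00510 + 0.08163 + 0.00510 + 0.02041 + 0.00510 + 0.00510 + 0.02041 + 0.00510 = 0.15306.
So 1 − D = 0.84694, i.e. 0.847 to 3 decimal places.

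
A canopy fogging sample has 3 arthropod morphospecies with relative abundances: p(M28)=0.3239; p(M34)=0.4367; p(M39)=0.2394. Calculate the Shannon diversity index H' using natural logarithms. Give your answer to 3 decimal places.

Each pᵢ ln pᵢ term (working shown to 5 dp, full precision carried): 0.3239×(-1.12732)=-0.36514, 0.4367×(-0.82851)=-0.36181, 0.2394×(-1.42962)=-0.34225.
Sum = -1.06920, so H' = 1.069.

1.069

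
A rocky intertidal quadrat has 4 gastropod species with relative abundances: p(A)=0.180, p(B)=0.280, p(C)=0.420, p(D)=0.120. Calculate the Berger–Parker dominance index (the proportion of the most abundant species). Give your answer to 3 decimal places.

The largest proportion is 0.42, i.e. d = 0.420 to 3 decimal places.

0.420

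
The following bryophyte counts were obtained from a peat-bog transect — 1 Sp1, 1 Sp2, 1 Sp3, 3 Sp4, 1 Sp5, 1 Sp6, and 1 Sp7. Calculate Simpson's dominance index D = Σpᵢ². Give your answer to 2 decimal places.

Total N = 1+1+1+3+1+1+1 = 9, so the proportions are 0.11111, 0.11111, 0.11111, 0.33333, 0.11111, 0.11111, 0.11111 (working shown to 5 dp, full precision carried).
D = 0.11111² + 0.11111² + 0.11111² + 0.33333² + 0.11111² + 0.11111² + 0.11111² = 0.01235 + 0.01235 + 0.01235 + 0.11111 + 0.01235 + 0.01235 + 0.01235 = 0.18519.
To 2 decimal places, D = 0.19.

0.19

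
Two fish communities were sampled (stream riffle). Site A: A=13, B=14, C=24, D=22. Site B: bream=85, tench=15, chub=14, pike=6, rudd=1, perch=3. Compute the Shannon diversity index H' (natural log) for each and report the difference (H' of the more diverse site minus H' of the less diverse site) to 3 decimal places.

Site A: N=73, proportions 0.17808, 0.19178, 0.32877, 0.30137, giving H' = 1.35118 (working shown to 5 dp, full precision carried).
Site B: N=124, proportions 0.68548, 0.12097, 0.1129, 0.04839, 0.00806, 0.02419, giving H' = 1.03609.
Difference = |1.35118 − 1.03609| = 0.31509, i.e. 0.315 to 3 decimal places.

0.315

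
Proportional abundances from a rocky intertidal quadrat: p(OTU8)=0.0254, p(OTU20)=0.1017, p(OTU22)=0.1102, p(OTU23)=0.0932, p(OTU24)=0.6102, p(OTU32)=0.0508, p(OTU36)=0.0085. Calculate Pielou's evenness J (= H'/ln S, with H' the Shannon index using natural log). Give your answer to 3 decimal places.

H' = −Σ pᵢ ln pᵢ = −((-0.09329) + (-0.23246) + (-0.24304) + (-0.22116) + (-0.30142) + (-0.15138) + (-0.04053)) = 1.28328 (working shown to 5 dp, full precision carried).
With S = 7 species, ln S = 1.94591, so J = 1.28328/1.94591 = 0.65948, i.e. 0.659 to 3 decimal places.

0.659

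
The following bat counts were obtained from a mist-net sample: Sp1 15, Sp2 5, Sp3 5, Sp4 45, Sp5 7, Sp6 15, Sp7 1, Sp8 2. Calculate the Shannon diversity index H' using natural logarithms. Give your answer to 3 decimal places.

Total N = 15+5+5+45+7+15+1+2 = 95, so the proportions are 0.15789, 0.05263, 0.05263, 0.47368, 0.07368, 0.15789, 0.01053, 0.02105 (working shown to 5 dp, full precision carried).
Each pᵢ ln pᵢ term: 0.15789×(-1.84583)=-0.29145, 0.05263×(-2.94444)=-0.15497, 0.05263×(-2.94444)=-0.15497, 0.47368×(-0.74721)=-0.35394, 0.07368×(-2.60797)=-0.19217, 0.15789×(-1.84583)=-0.29145, 0.01053×(-4.55388)=-0.04794, 0.02105×(-3.86073)=-0.08128.
Sum = -1.56816, so H' = 1.568.

1.568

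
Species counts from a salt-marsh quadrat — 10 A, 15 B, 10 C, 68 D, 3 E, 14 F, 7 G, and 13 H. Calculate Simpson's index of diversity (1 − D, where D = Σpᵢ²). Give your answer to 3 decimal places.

0.721

Total N = 10+15+10+68+3+14+7+13 = 140, so the proportions are 0.07143, 0.10714, 0.07143, 0.48571, 0.02143, 0.1, 0.05, 0.09286 (working shown to 5 dp, full precision carried).
D = 0.07143² + 0.10714² + 0.07143² + 0.48571² + 0.02143² + 0.1² + 0.05² + 0.09286² = 0.00510 + 0.01148 + 0.00510 + 0.23592 + 0.00046 + 0.01000 + 0.00250 + 0.00862 = 0.27918.
So 1 − D = 0.72082, i.e. 0.721 to 3 decimal places.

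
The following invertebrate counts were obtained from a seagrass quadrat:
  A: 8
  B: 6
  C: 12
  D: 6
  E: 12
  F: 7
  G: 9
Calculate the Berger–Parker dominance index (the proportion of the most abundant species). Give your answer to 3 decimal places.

Total N = 8+6+12+6+12+7+9 = 60, so the proportions are 0.13333, 0.1, 0.2, 0.1, 0.2, 0.11667, 0.15 (working shown to 5 dp, full precision carried).
The largest proportion is 0.2, i.e. d = 0.200 to 3 decimal places.

0.200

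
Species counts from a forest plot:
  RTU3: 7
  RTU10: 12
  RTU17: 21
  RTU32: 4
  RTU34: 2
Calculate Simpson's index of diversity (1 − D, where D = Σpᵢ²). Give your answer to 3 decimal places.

0.691

Total N = 7+12+21+4+2 = 46, so the proportions are 0.15217, 0.26087, 0.45652, 0.08696, 0.04348 (working shown to 5 dp, full precision carried).
D = 0.15217² + 0.26087² + 0.45652² + 0.08696² + 0.04348² = 0.02316 + 0.06805 + 0.20841 + 0.00756 + 0.00189 = 0.30907.
So 1 − D = 0.69093, i.e. 0.691 to 3 decimal places.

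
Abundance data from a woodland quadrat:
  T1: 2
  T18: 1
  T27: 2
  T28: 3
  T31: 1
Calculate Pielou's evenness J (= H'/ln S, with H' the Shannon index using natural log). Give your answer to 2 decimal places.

0.95

Total N = 2+1+2+3+1 = 9, so the proportions are 0.2222, 0.1111, 0.2222, 0.3333, 0.1111 (working shown to 4 dp, full precision carried).
H' = −Σ pᵢ ln pᵢ = −((-0.3342) + (-0.2441) + (-0.3342) + (-0.3662) + (-0.2441)) = 1.5230.
With S = 5 species, ln S = 1.6094, so J = 1.5230/1.6094 = 0.9463, i.e. 0.95 to 2 decimal places.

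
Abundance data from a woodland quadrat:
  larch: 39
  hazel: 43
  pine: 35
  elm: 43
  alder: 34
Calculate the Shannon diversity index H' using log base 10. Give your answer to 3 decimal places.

0.697

Total N = 39+43+35+43+34 = 194, so the proportions are 0.20103, 0.22165, 0.18041, 0.22165, 0.17526 (working shown to 5 dp, full precision carried).
Each pᵢ log₁₀ pᵢ term: 0.20103×(-0.69674)=-0.14007, 0.22165×(-0.65433)=-0.14503, 0.18041×(-0.74373)=-0.13418, 0.22165×(-0.65433)=-0.14503, 0.17526×(-0.75632)=-0.13255.
Sum = -0.69686, so H' = 0.697.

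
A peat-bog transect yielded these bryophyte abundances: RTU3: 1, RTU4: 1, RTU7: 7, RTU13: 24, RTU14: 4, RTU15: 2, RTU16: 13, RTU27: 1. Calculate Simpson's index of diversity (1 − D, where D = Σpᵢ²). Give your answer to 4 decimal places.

Total N = 1+1+7+24+4+2+13+1 = 53, so the proportions are 0.018868, 0.018868, 0.132075, 0.45283, 0.075472, 0.037736, 0.245283, 0.018868 (working shown to 6 dp, full precision carried).
D = 0.018868² + 0.018868² + 0.132075² + 0.45283² + 0.075472² + 0.037736² + 0.245283² + 0.018868² = 0.000356 + 0.000356 + 0.017444 + 0.205055 + 0.005696 + 0.001424 + 0.060164 + 0.000356 = 0.290851.
So 1 − D = 0.709149, i.e. 0.7091 to 4 decimal places.

0.7091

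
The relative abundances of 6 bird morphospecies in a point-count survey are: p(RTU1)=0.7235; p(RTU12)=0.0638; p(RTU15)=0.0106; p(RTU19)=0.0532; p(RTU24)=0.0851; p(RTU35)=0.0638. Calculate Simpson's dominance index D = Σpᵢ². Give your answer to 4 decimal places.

0.5418

D = 0.7235² + 0.0638² + 0.0106² + 0.0532² + 0.0851² + 0.0638² = 0.523452 + 0.004070 + 0.000112 + 0.002830 + 0.007242 + 0.004070 = 0.541778 (working shown to 6 dp, full precision carried).
To 4 decimal places, D = 0.5418.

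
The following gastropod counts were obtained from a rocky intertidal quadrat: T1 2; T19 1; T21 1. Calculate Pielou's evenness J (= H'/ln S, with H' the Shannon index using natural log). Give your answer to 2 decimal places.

Total N = 2+1+1 = 4, so the proportions are 0.5, 0.25, 0.25 (working shown to 4 dp, full precision carried).
H' = −Σ pᵢ ln pᵢ = −((-0.3466) + (-0.3466) + (-0.3466)) = 1.0397.
With S = 3 species, ln S = 1.0986, so J = 1.0397/1.0986 = 0.9464, i.e. 0.95 to 2 decimal places.

0.95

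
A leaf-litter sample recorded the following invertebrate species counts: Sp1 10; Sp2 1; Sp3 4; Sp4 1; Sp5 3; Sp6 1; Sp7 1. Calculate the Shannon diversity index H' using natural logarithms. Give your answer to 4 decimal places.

Total N = 10+1+4+1+3+1+1 = 21, so the proportions are 0.47619, 0.047619, 0.190476, 0.047619, 0.142857, 0.047619, 0.047619 (working shown to 6 dp, full precision carried).
Each pᵢ ln pᵢ term: 0.47619×(-0.741937)=-0.353303, 0.047619×(-3.044522)=-0.144977, 0.190476×(-1.658228)=-0.315853, 0.047619×(-3.044522)=-0.144977, 0.142857×(-1.945910)=-0.277987, 0.047619×(-3.044522)=-0.144977, 0.047619×(-3.044522)=-0.144977.
Sum = -1.527053, so H' = 1.5271.

1.5271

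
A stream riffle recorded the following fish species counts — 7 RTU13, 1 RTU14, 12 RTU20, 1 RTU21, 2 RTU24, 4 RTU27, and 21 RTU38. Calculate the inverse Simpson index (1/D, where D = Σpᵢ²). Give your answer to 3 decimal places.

3.512

Total N = 7+1+12+1+2+4+21 = 48, so the proportions are 0.1458333, 0.0208333, 0.25, 0.0208333, 0.0416667, 0.0833333, 0.4375 (working shown to 7 dp, full precision carried).
D = 0.1458333² + 0.0208333² + 0.25² + 0.0208333² + 0.0416667² + 0.0833333² + 0.4375² = 0.0212674 + 0.0004340 + 0.0625000 + 0.0004340 + 0.0017361 + 0.0069444 + 0.1914062 = 0.2847222.
So 1/D = 3.51220, i.e. 3.512 to 3 decimal places.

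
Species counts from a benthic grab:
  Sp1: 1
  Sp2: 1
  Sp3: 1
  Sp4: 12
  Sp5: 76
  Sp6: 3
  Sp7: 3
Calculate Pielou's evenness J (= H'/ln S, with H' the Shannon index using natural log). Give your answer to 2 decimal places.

Total N = 1+1+1+12+76+3+3 = 97, so the proportions are 0.0103, 0.0103, 0.0103, 0.1237, 0.7835, 0.0309, 0.0309 (working shown to 4 dp, full precision carried).
H' = −Σ pᵢ ln pᵢ = −((-0.0472) + (-0.0472) + (-0.0472) + (-0.2585) + (-0.1912) + (-0.1075) + (-0.1075)) = 0.8062.
With S = 7 species, ln S = 1.9459, so J = 0.8062/1.9459 = 0.4143, i.e. 0.41 to 2 decimal places.

0.41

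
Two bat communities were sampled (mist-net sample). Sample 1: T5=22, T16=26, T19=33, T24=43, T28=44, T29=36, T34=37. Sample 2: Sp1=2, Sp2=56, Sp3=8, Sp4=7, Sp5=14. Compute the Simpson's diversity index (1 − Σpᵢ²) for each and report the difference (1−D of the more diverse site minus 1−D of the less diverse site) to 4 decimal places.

0.3059

Sample 1: N=241, proportions 0.0912863, 0.1078838, 0.1369295, 0.1784232, 0.1825726, 0.1493776, 0.153527, giving 1−D = 0.8502264 (working shown to 7 dp, full precision carried).
Sample 2: N=87, proportions 0.0229885, 0.6436782, 0.091954, 0.0804598, 0.1609195, giving 1−D = 0.5443255.
Difference = |0.8502264 − 0.5443255| = 0.3059009, i.e. 0.3059 to 4 decimal places.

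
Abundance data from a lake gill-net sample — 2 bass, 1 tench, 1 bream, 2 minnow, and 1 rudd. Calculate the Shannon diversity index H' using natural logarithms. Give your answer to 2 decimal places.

1.55

Total N = 2+1+1+2+1 = 7, so the proportions are 0.2857, 0.1429, 0.1429, 0.2857, 0.1429 (working shown to 4 dp, full precision carried).
Each pᵢ ln pᵢ term: 0.2857×(-1.2528)=-0.3579, 0.1429×(-1.9459)=-0.2780, 0.1429×(-1.9459)=-0.2780, 0.2857×(-1.2528)=-0.3579, 0.1429×(-1.9459)=-0.2780.
Sum = -1.5498, so H' = 1.55.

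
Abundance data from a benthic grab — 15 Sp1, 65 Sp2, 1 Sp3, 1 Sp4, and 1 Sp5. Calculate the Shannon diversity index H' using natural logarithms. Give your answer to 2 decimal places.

Total N = 15+65+1+1+1 = 83, so the proportions are 0.1807, 0.7831, 0.012, 0.012, 0.012 (working shown to 4 dp, full precision carried).
Each pᵢ ln pᵢ term: 0.1807×(-1.7108)=-0.3092, 0.7831×(-0.2445)=-0.1914, 0.012×(-4.4188)=-0.0532, 0.012×(-4.4188)=-0.0532, 0.012×(-4.4188)=-0.0532.
Sum = -0.6603, so H' = 0.66.

0.66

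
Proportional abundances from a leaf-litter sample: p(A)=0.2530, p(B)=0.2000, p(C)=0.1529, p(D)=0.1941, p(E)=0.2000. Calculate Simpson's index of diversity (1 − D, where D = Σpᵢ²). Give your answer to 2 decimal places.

0.79

D = 0.253² + 0.2² + 0.1529² + 0.1941² + 0.2² = 0.0640 + 0.0400 + 0.0234 + 0.0377 + 0.0400 = 0.2051 (working shown to 4 dp, full precision carried).
So 1 − D = 0.7949, i.e. 0.79 to 2 decimal places.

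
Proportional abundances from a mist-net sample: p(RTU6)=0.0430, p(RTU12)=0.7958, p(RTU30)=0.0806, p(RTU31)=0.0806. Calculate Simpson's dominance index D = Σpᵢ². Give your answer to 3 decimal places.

0.648

D = 0.043² + 0.7958² + 0.0806² + 0.0806² = 0.00185 + 0.63330 + 0.00650 + 0.00650 = 0.64814 (working shown to 5 dp, full precision carried).
To 3 decimal places, D = 0.648.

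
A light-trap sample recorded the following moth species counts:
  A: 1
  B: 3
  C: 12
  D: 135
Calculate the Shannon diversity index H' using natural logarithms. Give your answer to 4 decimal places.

Total N = 1+3+12+135 = 151, so the proportions are 0.006623, 0.019868, 0.07947, 0.89404 (working shown to 6 dp, full precision carried).
Each pᵢ ln pᵢ term: 0.006623×(-5.017280)=-0.033227, 0.019868×(-3.918668)=-0.077854, 0.07947×(-2.532373)=-0.201248, 0.89404×(-0.112005)=-0.100137.
Sum = -0.412467, so H' = 0.4125.

0.4125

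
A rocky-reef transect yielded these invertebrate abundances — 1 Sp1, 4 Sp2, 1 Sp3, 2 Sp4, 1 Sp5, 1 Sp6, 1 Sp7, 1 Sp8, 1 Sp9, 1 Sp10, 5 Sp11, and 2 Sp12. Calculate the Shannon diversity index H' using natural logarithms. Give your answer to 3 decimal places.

Total N = 1+4+1+2+1+1+1+1+1+1+5+2 = 21, so the proportions are 0.04762, 0.19048, 0.04762, 0.09524, 0.04762, 0.04762, 0.04762, 0.04762, 0.04762, 0.04762, 0.2381, 0.09524 (working shown to 5 dp, full precision carried).
Each pᵢ ln pᵢ term: 0.04762×(-3.04452)=-0.14498, 0.19048×(-1.65823)=-0.31585, 0.04762×(-3.04452)=-0.14498, 0.09524×(-2.35138)=-0.22394, 0.04762×(-3.04452)=-0.14498, 0.04762×(-3.04452)=-0.14498, 0.04762×(-3.04452)=-0.14498, 0.04762×(-3.04452)=-0.14498, 0.04762×(-3.04452)=-0.14498, 0.04762×(-3.04452)=-0.14498, 0.2381×(-1.43508)=-0.34169, 0.09524×(-2.35138)=-0.22394.
Sum = -2.26524, so H' = 2.265.

2.265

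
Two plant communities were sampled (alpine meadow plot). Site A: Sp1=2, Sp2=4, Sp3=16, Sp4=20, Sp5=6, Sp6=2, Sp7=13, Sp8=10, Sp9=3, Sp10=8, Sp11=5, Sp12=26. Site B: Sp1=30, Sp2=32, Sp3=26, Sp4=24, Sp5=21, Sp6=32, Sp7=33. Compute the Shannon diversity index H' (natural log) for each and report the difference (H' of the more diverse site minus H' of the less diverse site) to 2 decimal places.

0.27

Site A: N=115, proportions 0.0174, 0.0348, 0.1391, 0.1739, 0.0522, 0.0174, 0.113, 0.087, 0.0261, 0.0696, 0.0435, 0.2261, giving H' = 2.2023 (working shown to 4 dp, full precision carried).
Site B: N=198, proportions 0.1515, 0.1616, 0.1313, 0.1212, 0.1061, 0.1616, 0.1667, giving H' = 1.9340.
Difference = |2.2023 − 1.9340| = 0.2683, i.e. 0.27 to 2 decimal places.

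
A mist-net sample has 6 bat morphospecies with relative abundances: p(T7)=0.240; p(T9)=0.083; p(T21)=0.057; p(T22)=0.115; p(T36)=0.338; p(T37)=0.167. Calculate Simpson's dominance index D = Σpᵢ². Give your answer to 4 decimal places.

0.2231

D = 0.24² + 0.083² + 0.057² + 0.115² + 0.338² + 0.167² = 0.057600 + 0.006889 + 0.003249 + 0.013225 + 0.114244 + 0.027889 = 0.223096 (working shown to 6 dp, full precision carried).
To 4 decimal places, D = 0.2231.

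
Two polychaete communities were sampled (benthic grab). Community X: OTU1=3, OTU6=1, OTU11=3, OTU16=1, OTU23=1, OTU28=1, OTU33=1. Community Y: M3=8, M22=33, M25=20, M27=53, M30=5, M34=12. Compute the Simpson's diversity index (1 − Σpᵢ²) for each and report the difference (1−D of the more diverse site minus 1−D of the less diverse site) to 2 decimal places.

0.07

Community X: N=11, proportions 0.2727, 0.0909, 0.2727, 0.0909, 0.0909, 0.0909, 0.0909, giving 1−D = 0.8099 (working shown to 4 dp, full precision carried).
Community Y: N=131, proportions 0.0611, 0.2519, 0.1527, 0.4046, 0.0382, 0.0916, giving 1−D = 0.7360.
Difference = |0.8099 − 0.7360| = 0.0739, i.e. 0.07 to 2 decimal places.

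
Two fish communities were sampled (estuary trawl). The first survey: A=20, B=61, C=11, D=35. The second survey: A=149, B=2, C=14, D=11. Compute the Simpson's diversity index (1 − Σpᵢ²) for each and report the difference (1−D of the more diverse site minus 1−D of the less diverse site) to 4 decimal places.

0.3881

The first survey: N=127, proportions 0.15748, 0.480315, 0.086614, 0.275591, giving 1−D = 0.661045 (working shown to 6 dp, full precision carried).
The second survey: N=176, proportions 0.846591, 0.011364, 0.079545, 0.0625, giving 1−D = 0.272921.
Difference = |0.661045 − 0.272921| = 0.388124, i.e. 0.3881 to 4 decimal places.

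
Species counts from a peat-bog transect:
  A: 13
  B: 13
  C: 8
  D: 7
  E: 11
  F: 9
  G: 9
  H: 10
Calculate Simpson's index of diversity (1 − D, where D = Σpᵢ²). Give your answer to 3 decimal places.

0.870

Total N = 13+13+8+7+11+9+9+10 = 80, so the proportions are 0.1625, 0.1625, 0.1, 0.0875, 0.1375, 0.1125, 0.1125, 0.125 (working shown to 5 dp, full precision carried).
D = 0.1625² + 0.1625² + 0.1² + 0.0875² + 0.1375² + 0.1125² + 0.1125² + 0.125² = 0.02641 + 0.02641 + 0.01000 + 0.00766 + 0.01891 + 0.01266 + 0.01266 + 0.01562 = 0.13031.
So 1 − D = 0.86969, i.e. 0.870 to 3 decimal places.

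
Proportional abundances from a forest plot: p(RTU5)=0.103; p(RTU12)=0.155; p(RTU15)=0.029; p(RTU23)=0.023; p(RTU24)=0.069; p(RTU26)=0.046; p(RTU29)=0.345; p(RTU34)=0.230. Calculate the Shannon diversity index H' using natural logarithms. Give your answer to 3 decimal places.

Each pᵢ ln pᵢ term (working shown to 5 dp, full precision carried): 0.103×(-2.27303)=-0.23412, 0.155×(-1.86433)=-0.28897, 0.029×(-3.54046)=-0.10267, 0.023×(-3.77226)=-0.08676, 0.069×(-2.67365)=-0.18448, 0.046×(-3.07911)=-0.14164, 0.345×(-1.06421)=-0.36715, 0.23×(-1.46968)=-0.33803.
Sum = -1.74383, so H' = 1.744.

1.744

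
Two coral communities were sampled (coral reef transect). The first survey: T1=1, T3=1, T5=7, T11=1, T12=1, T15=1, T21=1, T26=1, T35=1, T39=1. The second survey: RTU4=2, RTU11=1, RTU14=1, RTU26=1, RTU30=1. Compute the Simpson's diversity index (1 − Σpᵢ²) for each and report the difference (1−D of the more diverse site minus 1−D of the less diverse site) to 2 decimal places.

The first survey: N=16, proportions 0.0625, 0.0625, 0.4375, 0.0625, 0.0625, 0.0625, 0.0625, 0.0625, 0.0625, 0.0625, giving 1−D = 0.77344 (working shown to 5 dp, full precision carried).
The second survey: N=6, proportions 0.33333, 0.16667, 0.16667, 0.16667, 0.16667, giving 1−D = 0.77778.
Difference = |0.77344 − 0.77778| = 0.00434, i.e. 0.00 to 2 decimal places.

0.00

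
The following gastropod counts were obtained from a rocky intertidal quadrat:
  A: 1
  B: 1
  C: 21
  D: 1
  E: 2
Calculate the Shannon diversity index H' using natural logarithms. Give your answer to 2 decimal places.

Total N = 1+1+21+1+2 = 26, so the proportions are 0.0385, 0.0385, 0.8077, 0.0385, 0.0769 (working shown to 4 dp, full precision carried).
Each pᵢ ln pᵢ term: 0.0385×(-3.2581)=-0.1253, 0.0385×(-3.2581)=-0.1253, 0.8077×(-0.2136)=-0.1725, 0.0385×(-3.2581)=-0.1253, 0.0769×(-2.5649)=-0.1973.
Sum = -0.7457, so H' = 0.75.

0.75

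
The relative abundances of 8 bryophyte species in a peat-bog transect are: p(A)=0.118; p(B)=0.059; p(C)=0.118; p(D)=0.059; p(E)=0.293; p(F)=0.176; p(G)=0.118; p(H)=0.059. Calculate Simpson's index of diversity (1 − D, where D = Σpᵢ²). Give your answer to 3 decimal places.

0.831

D = 0.118² + 0.059² + 0.118² + 0.059² + 0.293² + 0.176² + 0.118² + 0.059² = 0.01392 + 0.00348 + 0.01392 + 0.00348 + 0.08585 + 0.03098 + 0.01392 + 0.00348 = 0.16904 (working shown to 5 dp, full precision carried).
So 1 − D = 0.83096, i.e. 0.831 to 3 decimal places.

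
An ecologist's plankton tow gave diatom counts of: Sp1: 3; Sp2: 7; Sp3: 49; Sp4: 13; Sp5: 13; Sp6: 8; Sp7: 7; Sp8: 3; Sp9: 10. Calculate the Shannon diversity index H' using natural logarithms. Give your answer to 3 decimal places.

Total N = 3+7+49+13+13+8+7+3+10 = 113, so the proportions are 0.02655, 0.06195, 0.43363, 0.11504, 0.11504, 0.0708, 0.06195, 0.02655, 0.0885 (working shown to 5 dp, full precision carried).
Each pᵢ ln pᵢ term: 0.02655×(-3.62878)=-0.09634, 0.06195×(-2.78148)=-0.17230, 0.43363×(-0.83557)=-0.36233, 0.11504×(-2.16244)=-0.24878, 0.11504×(-2.16244)=-0.24878, 0.0708×(-2.64795)=-0.18747, 0.06195×(-2.78148)=-0.17230, 0.02655×(-3.62878)=-0.09634, 0.0885×(-2.42480)=-0.21458.
Sum = -1.79921, so H' = 1.799.

1.799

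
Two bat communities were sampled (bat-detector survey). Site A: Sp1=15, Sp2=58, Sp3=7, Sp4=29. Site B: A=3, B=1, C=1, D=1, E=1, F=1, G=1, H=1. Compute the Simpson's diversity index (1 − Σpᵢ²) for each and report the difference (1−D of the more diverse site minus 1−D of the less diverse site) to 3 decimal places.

0.217

Site A: N=109, proportions 0.13761, 0.53211, 0.06422, 0.26606, giving 1−D = 0.62301 (working shown to 5 dp, full precision carried).
Site B: N=10, proportions 0.3, 0.1, 0.1, 0.1, 0.1, 0.1, 0.1, 0.1, giving 1−D = 0.84000.
Difference = |0.62301 − 0.84000| = 0.21699, i.e. 0.217 to 3 decimal places.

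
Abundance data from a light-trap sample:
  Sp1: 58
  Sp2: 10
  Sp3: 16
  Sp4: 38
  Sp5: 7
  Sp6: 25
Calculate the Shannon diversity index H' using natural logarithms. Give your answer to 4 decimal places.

Total N = 58+10+16+38+7+25 = 154, so the proportions are 0.376623, 0.064935, 0.103896, 0.246753, 0.045455, 0.162338 (working shown to 6 dp, full precision carried).
Each pᵢ ln pᵢ term: 0.376623×(-0.976510)=-0.367776, 0.064935×(-2.734368)=-0.177556, 0.103896×(-2.264364)=-0.235259, 0.246753×(-1.399366)=-0.345298, 0.045455×(-3.091042)=-0.140502, 0.162338×(-1.818077)=-0.295142.
Sum = -1.561534, so H' = 1.5615.

1.5615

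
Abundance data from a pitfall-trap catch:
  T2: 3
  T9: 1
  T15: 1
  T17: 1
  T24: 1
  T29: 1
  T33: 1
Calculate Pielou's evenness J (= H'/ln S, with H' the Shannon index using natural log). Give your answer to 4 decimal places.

Total N = 3+1+1+1+1+1+1 = 9, so the proportions are 0.333333, 0.111111, 0.111111, 0.111111, 0.111111, 0.111111, 0.111111 (working shown to 6 dp, full precision carried).
H' = −Σ pᵢ ln pᵢ = −((-0.366204) + (-0.244136) + (-0.244136) + (-0.244136) + (-0.244136) + (-0.244136) + (-0.244136)) = 1.831020.
With S = 7 species, ln S = 1.945910, so J = 1.831020/1.945910 = 0.940958, i.e. 0.9410 to 4 decimal places.

0.9410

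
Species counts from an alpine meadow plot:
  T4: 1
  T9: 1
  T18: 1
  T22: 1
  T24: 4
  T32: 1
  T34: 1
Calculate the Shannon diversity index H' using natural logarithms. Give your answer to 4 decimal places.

Total N = 1+1+1+1+4+1+1 = 10, so the proportions are 0.1, 0.1, 0.1, 0.1, 0.4, 0.1, 0.1 (working shown to 6 dp, full precision carried).
Each pᵢ ln pᵢ term: 0.1×(-2.302585)=-0.230259, 0.1×(-2.302585)=-0.230259, 0.1×(-2.302585)=-0.230259, 0.1×(-2.302585)=-0.230259, 0.4×(-0.916291)=-0.366516, 0.1×(-2.302585)=-0.230259, 0.1×(-2.302585)=-0.230259.
Sum = -1.748067, so H' = 1.7481.

1.7481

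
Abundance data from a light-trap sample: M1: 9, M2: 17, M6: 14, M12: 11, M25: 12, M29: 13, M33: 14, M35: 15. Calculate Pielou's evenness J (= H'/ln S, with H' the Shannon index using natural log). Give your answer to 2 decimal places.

0.99

Total N = 9+17+14+11+12+13+14+15 = 105, so the proportions are 0.0857, 0.1619, 0.1333, 0.1048, 0.1143, 0.1238, 0.1333, 0.1429 (working shown to 4 dp, full precision carried).
H' = −Σ pᵢ ln pᵢ = −((-0.2106) + (-0.2948) + (-0.2687) + (-0.2363) + (-0.2479) + (-0.2586) + (-0.2687) + (-0.2780)) = 2.0635.
With S = 8 species, ln S = 2.0794, so J = 2.0635/2.0794 = 0.9924, i.e. 0.99 to 2 decimal places.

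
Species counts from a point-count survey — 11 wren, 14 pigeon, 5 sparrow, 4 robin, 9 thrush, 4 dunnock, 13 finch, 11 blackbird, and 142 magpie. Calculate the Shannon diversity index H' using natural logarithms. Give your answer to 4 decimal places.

Total N = 11+14+5+4+9+4+13+11+142 = 213, so the proportions are 0.051643, 0.065728, 0.023474, 0.018779, 0.042254, 0.018779, 0.061033, 0.051643, 0.666667 (working shown to 6 dp, full precision carried).
Each pᵢ ln pᵢ term: 0.051643×(-2.963397)=-0.153039, 0.065728×(-2.722235)=-0.178926, 0.023474×(-3.751854)=-0.088072, 0.018779×(-3.974998)=-0.074648, 0.042254×(-3.164068)=-0.133693, 0.018779×(-3.974998)=-0.074648, 0.061033×(-2.796343)=-0.170669, 0.051643×(-2.963397)=-0.153039, 0.666667×(-0.405465)=-0.270310.
Sum = -1.297044, so H' = 1.2970.

1.2970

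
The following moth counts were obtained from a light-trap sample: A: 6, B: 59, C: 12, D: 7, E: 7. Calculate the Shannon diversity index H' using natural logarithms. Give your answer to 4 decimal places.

Total N = 6+59+12+7+7 = 91, so the proportions are 0.065934, 0.648352, 0.131868, 0.076923, 0.076923 (working shown to 6 dp, full precision carried).
Each pᵢ ln pᵢ term: 0.065934×(-2.719100)=-0.179281, 0.648352×(-0.433322)=-0.280945, 0.131868×(-2.025953)=-0.267159, 0.076923×(-2.564949)=-0.197304, 0.076923×(-2.564949)=-0.197304.
Sum = -1.121993, so H' = 1.1220.

1.1220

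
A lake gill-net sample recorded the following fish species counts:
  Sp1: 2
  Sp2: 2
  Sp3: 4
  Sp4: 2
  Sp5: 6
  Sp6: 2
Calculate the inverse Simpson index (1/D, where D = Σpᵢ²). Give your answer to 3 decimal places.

Total N = 2+2+4+2+6+2 = 18, so the proportions are 0.1111111, 0.1111111, 0.2222222, 0.1111111, 0.3333333, 0.1111111 (working shown to 7 dp, full precision carried).
D = 0.1111111² + 0.1111111² + 0.2222222² + 0.1111111² + 0.3333333² + 0.1111111² = 0.0123457 + 0.0123457 + 0.0493827 + 0.0123457 + 0.1111111 + 0.0123457 = 0.2098765.
So 1/D = 4.76471, i.e. 4.765 to 3 decimal places.

4.765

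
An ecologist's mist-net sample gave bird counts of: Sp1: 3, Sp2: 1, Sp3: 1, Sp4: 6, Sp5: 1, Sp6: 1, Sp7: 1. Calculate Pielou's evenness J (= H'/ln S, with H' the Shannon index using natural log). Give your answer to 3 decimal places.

Total N = 3+1+1+6+1+1+1 = 14, so the proportions are 0.21429, 0.07143, 0.07143, 0.42857, 0.07143, 0.07143, 0.07143 (working shown to 5 dp, full precision carried).
H' = −Σ pᵢ ln pᵢ = −((-0.33010) + (-0.18850) + (-0.18850) + (-0.36313) + (-0.18850) + (-0.18850) + (-0.18850)) = 1.63574.
With S = 7 species, ln S = 1.94591, so J = 1.63574/1.94591 = 0.84061, i.e. 0.841 to 3 decimal places.

0.841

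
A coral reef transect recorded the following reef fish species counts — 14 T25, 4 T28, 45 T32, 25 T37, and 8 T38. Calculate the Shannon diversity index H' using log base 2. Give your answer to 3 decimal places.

1.913

Total N = 14+4+45+25+8 = 96, so the proportions are 0.14583, 0.04167, 0.46875, 0.26042, 0.08333 (working shown to 5 dp, full precision carried).
Each pᵢ log₂ pᵢ term: 0.14583×(-2.77761)=-0.40507, 0.04167×(-4.58496)=-0.19104, 0.46875×(-1.09311)=-0.51240, 0.26042×(-1.94111)=-0.50550, 0.08333×(-3.58496)=-0.29875.
Sum = -1.91275, so H' = 1.913.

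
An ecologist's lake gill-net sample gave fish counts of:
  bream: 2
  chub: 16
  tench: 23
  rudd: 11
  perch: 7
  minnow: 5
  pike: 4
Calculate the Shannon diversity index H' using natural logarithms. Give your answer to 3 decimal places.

Total N = 2+16+23+11+7+5+4 = 68, so the proportions are 0.02941, 0.23529, 0.33824, 0.16176, 0.10294, 0.07353, 0.05882 (working shown to 5 dp, full precision carried).
Each pᵢ ln pᵢ term: 0.02941×(-3.52636)=-0.10372, 0.23529×(-1.44692)=-0.34045, 0.33824×(-1.08401)=-0.36665, 0.16176×(-1.82161)=-0.29467, 0.10294×(-2.27360)=-0.23405, 0.07353×(-2.61007)=-0.19192, 0.05882×(-2.83321)=-0.16666.
Sum = -1.69812, so H' = 1.698.

1.698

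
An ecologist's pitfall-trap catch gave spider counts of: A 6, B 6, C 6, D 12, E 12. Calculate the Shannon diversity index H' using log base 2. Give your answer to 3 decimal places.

2.236

Total N = 6+6+6+12+12 = 42, so the proportions are 0.14286, 0.14286, 0.14286, 0.28571, 0.28571 (working shown to 5 dp, full precision carried).
Each pᵢ log₂ pᵢ term: 0.14286×(-2.80735)=-0.40105, 0.14286×(-2.80735)=-0.40105, 0.14286×(-2.80735)=-0.40105, 0.28571×(-1.80735)=-0.51639, 0.28571×(-1.80735)=-0.51639.
Sum = -2.23593, so H' = 2.236.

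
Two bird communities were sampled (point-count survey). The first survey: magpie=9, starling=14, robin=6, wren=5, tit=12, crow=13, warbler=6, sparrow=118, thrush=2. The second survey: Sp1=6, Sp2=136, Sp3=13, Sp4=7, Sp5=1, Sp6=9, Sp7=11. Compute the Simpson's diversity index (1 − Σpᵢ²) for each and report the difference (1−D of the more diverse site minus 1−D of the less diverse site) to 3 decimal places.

0.139

The first survey: N=185, proportions 0.04865, 0.07568, 0.03243, 0.02703, 0.06486, 0.07027, 0.03243, 0.63784, 0.01081, giving 1−D = 0.57297 (working shown to 5 dp, full precision carried).
The second survey: N=183, proportions 0.03279, 0.74317, 0.07104, 0.03825, 0.00546, 0.04918, 0.06011, giving 1−D = 0.43405.
Difference = |0.57297 − 0.43405| = 0.13892, i.e. 0.139 to 3 decimal places.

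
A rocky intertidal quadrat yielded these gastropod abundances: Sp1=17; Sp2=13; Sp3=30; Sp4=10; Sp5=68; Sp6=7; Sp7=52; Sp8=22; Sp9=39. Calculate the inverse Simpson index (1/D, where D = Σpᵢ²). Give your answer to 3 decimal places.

Total N = 17+13+30+10+68+7+52+22+39 = 258, so the proportions are 0.0658915, 0.0503876, 0.1162791, 0.0387597, 0.2635659, 0.0271318, 0.2015504, 0.0852713, 0.1511628 (working shown to 7 dp, full precision carried).
D = 0.0658915² + 0.0503876² + 0.1162791² + 0.0387597² + 0.2635659² + 0.0271318² + 0.2015504² + 0.0852713² + 0.1511628² = 0.0043417 + 0.0025389 + 0.0135208 + 0.0015023 + 0.0694670 + 0.0007361 + 0.0406226 + 0.0072712 + 0.0228502 = 0.1628508.
So 1/D = 6.14059, i.e. 6.141 to 3 decimal places.

6.141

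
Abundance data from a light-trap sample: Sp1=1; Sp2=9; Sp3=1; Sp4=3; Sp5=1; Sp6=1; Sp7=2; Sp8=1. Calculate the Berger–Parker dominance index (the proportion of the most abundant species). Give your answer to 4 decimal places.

Total N = 1+9+1+3+1+1+2+1 = 19, so the proportions are 0.052632, 0.473684, 0.052632, 0.157895, 0.052632, 0.052632, 0.105263, 0.052632 (working shown to 6 dp, full precision carried).
The largest proportion is 0.473684, i.e. d = 0.4737 to 4 decimal places.

0.4737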